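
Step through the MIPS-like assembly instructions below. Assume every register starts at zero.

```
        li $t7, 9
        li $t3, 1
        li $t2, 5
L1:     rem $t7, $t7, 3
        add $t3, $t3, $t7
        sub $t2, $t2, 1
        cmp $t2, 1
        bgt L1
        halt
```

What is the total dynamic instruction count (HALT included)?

24

li $t7, 9 → $t7=9
li $t3, 1 → $t3=1
li $t2, 5 → $t2=5
rem $t7, $t7, 3 → $t7=9%3=0
add $t3, $t3, $t7 → $t3=1+0=1
sub $t2, $t2, 1 → $t2=5-1=4
cmp $t2, 1  (cmp 4,1)
bgt L1: taken
rem $t7, $t7, 3 → $t7=0%3=0
add $t3, $t3, $t7 → $t3=1+0=1
sub $t2, $t2, 1 → $t2=4-1=3
cmp $t2, 1  (cmp 3,1)
bgt L1: taken
rem $t7, $t7, 3 → $t7=0%3=0
add $t3, $t3, $t7 → $t3=1+0=1
sub $t2, $t2, 1 → $t2=3-1=2
cmp $t2, 1  (cmp 2,1)
bgt L1: taken
rem $t7, $t7, 3 → $t7=0%3=0
add $t3, $t3, $t7 → $t3=1+0=1
sub $t2, $t2, 1 → $t2=2-1=1
cmp $t2, 1  (cmp 1,1)
bgt L1: not taken
halt.
Total executed instructions: 24.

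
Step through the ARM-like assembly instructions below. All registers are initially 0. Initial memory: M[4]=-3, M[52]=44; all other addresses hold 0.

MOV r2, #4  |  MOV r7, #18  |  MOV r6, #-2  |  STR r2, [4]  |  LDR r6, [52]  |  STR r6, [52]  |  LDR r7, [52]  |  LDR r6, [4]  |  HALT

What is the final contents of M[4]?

r2=4
r7=18
r6=-2
STR r2, [4] → M[4]=4
r6=M[52]=44
STR r6, [52] → M[52]=44
r7=M[52]=44
r6=M[4]=4
halt.

4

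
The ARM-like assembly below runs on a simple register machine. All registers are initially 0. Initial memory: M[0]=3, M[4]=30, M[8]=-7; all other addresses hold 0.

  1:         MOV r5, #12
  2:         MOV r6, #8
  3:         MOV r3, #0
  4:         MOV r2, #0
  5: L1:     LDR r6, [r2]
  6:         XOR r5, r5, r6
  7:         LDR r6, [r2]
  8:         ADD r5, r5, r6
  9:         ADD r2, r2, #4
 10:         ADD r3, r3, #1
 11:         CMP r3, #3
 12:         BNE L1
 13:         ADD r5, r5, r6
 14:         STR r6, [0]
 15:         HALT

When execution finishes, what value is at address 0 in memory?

-7

r5=12
r6=8
r3=0
r2=0
r6=M[0]=3
r5=12^3=15
r6=M[0]=3
r5=15+3=18
r2=0+4=4
r3=0+1=1
CMP r3, #3  (cmp 1,3)
BNE L1: taken
r6=M[4]=30
r5=18^30=12
r6=M[4]=30
r5=12+30=42
r2=4+4=8
r3=1+1=2
CMP r3, #3  (cmp 2,3)
BNE L1: taken
r6=M[8]=-7
r5=42^(-7)=-45
r6=M[8]=-7
r5=(-45)+(-7)=-52
r2=8+4=12
r3=2+1=3
CMP r3, #3  (cmp 3,3)
BNE L1: not taken
r5=(-52)+(-7)=-59
STR r6, [0] → M[0]=-7
halt.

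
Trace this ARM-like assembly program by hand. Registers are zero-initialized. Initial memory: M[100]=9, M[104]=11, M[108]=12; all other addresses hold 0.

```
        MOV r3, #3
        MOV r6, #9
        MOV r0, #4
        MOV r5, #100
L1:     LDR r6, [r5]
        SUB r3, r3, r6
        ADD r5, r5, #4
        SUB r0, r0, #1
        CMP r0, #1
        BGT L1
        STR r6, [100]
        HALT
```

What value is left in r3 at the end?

r3=3
r6=9
r0=4
r5=100
r6=M[100]=9
r3=3-9=-6
r5=100+4=104
r0=4-1=3
CMP r0, #1  (cmp 3,1)
BGT L1: taken
r6=M[104]=11
r3=(-6)-11=-17
r5=104+4=108
r0=3-1=2
CMP r0, #1  (cmp 2,1)
BGT L1: taken
r6=M[108]=12
r3=(-17)-12=-29
r5=108+4=112
r0=2-1=1
CMP r0, #1  (cmp 1,1)
BGT L1: not taken
STR r6, [100] → M[100]=12
halt.

-29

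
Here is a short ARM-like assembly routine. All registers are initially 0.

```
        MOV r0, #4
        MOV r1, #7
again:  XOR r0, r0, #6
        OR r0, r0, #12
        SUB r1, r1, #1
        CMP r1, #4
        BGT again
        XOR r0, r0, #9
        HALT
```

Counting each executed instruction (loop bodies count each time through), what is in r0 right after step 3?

after MOV r0, #4: r0=4
after MOV r1, #7: r1=7
after XOR r0, r0, #6: r0=4^6=2
After step 3: r0 = 2.

2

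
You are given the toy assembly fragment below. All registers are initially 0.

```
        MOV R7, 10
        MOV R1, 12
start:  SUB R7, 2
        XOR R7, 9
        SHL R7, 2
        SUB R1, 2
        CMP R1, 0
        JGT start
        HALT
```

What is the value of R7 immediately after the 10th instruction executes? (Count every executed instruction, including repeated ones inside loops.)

11

after MOV R7, 10: R7=10
after MOV R1, 12: R1=12
after SUB R7, 2: R7=10-2=8
after XOR R7, 9: R7=8^9=1
after SHL R7, 2: R7=1<<2=4
after SUB R1, 2: R1=12-2=10
CMP R1, 0  (cmp 10,0)
JGT start: taken
after SUB R7, 2: R7=4-2=2
after XOR R7, 9: R7=2^9=11
After step 10: R7 = 11.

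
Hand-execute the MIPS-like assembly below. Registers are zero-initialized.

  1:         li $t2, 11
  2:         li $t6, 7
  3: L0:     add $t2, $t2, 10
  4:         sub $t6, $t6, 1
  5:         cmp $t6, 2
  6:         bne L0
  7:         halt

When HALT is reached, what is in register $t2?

61

$t2=11
$t6=7
$t2=11+10=21
$t6=7-1=6
cmp $t6, 2  (cmp 6,2)
bne L0: taken
$t2=21+10=31
$t6=6-1=5
cmp $t6, 2  (cmp 5,2)
bne L0: taken
$t2=31+10=41
$t6=5-1=4
cmp $t6, 2  (cmp 4,2)
bne L0: taken
$t2=41+10=51
$t6=4-1=3
cmp $t6, 2  (cmp 3,2)
bne L0: taken
$t2=51+10=61
$t6=3-1=2
cmp $t6, 2  (cmp 2,2)
bne L0: not taken
halt.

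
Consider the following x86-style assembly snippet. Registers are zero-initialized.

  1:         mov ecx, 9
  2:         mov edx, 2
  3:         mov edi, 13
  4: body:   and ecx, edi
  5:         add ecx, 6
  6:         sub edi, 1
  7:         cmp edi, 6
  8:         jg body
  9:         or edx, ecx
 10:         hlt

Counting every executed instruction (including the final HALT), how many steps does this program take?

ecx=9
edx=2
edi=13
ecx=9&13=9
ecx=9+6=15
edi=13-1=12
cmp edi, 6  (cmp 12,6)
jg body: taken
ecx=15&12=12
ecx=12+6=18
edi=12-1=11
cmp edi, 6  (cmp 11,6)
jg body: taken
ecx=18&11=2
ecx=2+6=8
edi=11-1=10
cmp edi, 6  (cmp 10,6)
jg body: taken
ecx=8&10=8
ecx=8+6=14
edi=10-1=9
cmp edi, 6  (cmp 9,6)
jg body: taken
ecx=14&9=8
ecx=8+6=14
edi=9-1=8
cmp edi, 6  (cmp 8,6)
jg body: taken
ecx=14&8=8
ecx=8+6=14
edi=8-1=7
cmp edi, 6  (cmp 7,6)
jg body: taken
ecx=14&7=6
ecx=6+6=12
edi=7-1=6
cmp edi, 6  (cmp 6,6)
jg body: not taken
edx=2|12=14
halt.
Total executed instructions: 40.

40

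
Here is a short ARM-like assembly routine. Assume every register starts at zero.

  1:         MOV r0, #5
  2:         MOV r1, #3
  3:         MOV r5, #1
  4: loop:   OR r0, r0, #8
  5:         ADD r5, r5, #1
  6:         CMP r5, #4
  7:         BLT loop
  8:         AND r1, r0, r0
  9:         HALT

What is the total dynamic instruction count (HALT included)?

17

r0=5
r1=3
r5=1
r0=5|8=13
r5=1+1=2
CMP r5, #4  (cmp 2,4)
BLT loop: taken
r0=13|8=13
r5=2+1=3
CMP r5, #4  (cmp 3,4)
BLT loop: taken
r0=13|8=13
r5=3+1=4
CMP r5, #4  (cmp 4,4)
BLT loop: not taken
r1=13&13=13
halt.
Total executed instructions: 17.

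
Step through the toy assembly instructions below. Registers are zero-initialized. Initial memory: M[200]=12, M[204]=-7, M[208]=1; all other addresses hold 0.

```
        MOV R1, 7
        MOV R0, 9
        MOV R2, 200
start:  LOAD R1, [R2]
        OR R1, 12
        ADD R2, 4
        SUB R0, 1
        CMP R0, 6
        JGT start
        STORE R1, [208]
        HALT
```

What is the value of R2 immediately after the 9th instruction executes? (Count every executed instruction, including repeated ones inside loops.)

MOV R1, 7 → R1=7
MOV R0, 9 → R0=9
MOV R2, 200 → R2=200
LOAD R1, [R2] → R1=M[200]=12
OR R1, 12 → R1=12|12=12
ADD R2, 4 → R2=200+4=204
SUB R0, 1 → R0=9-1=8
CMP R0, 6  (cmp 8,6)
JGT start: taken
After step 9: R2 = 204.

204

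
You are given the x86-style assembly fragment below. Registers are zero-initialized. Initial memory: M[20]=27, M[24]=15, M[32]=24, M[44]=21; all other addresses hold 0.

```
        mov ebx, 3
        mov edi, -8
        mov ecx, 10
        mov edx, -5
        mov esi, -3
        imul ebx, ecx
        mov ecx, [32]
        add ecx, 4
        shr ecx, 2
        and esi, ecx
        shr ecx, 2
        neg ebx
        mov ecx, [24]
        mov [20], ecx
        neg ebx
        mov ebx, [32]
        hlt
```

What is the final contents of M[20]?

ebx=3
edi=-8
ecx=10
edx=-5
esi=-3
ebx=3*10=30
ecx=M[32]=24
ecx=24+4=28
ecx=28>>2=7
esi=(-3)&7=5
ecx=7>>2=1
ebx=-(30)=-30
ecx=M[24]=15
mov [20], ecx → M[20]=15
ebx=-(-30)=30
ebx=M[32]=24
halt.

15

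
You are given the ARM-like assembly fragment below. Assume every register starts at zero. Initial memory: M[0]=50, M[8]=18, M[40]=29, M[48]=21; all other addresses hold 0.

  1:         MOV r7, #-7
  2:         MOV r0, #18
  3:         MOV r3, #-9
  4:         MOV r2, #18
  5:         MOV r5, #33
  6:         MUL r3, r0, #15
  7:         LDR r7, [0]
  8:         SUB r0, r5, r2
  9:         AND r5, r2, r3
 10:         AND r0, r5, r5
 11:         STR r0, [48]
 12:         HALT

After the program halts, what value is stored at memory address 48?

after MOV r7, #-7: r7=-7
after MOV r0, #18: r0=18
after MOV r3, #-9: r3=-9
after MOV r2, #18: r2=18
after MOV r5, #33: r5=33
after MUL r3, r0, #15: r3=18*15=270
after LDR r7, [0]: r7=M[0]=50
after SUB r0, r5, r2: r0=33-18=15
after AND r5, r2, r3: r5=18&270=2
after AND r0, r5, r5: r0=2&2=2
STR r0, [48] → M[48]=2
halt.

2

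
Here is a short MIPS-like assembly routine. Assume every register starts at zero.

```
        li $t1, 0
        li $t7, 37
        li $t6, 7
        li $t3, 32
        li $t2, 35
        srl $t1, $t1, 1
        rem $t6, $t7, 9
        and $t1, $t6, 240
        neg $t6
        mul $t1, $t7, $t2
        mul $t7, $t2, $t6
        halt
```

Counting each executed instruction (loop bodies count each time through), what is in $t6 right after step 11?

-1

li $t1, 0 → $t1=0
li $t7, 37 → $t7=37
li $t6, 7 → $t6=7
li $t3, 32 → $t3=32
li $t2, 35 → $t2=35
srl $t1, $t1, 1 → $t1=0>>1=0
rem $t6, $t7, 9 → $t6=37%9=1
and $t1, $t6, 240 → $t1=1&240=0
neg $t6 → $t6=-(1)=-1
mul $t1, $t7, $t2 → $t1=37*35=1295
mul $t7, $t2, $t6 → $t7=35*(-1)=-35
After step 11: $t6 = -1.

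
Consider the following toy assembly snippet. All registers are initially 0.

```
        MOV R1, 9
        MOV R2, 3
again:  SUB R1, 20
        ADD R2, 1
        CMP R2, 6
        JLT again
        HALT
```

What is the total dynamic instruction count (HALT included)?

after MOV R1, 9: R1=9
after MOV R2, 3: R2=3
after SUB R1, 20: R1=9-20=-11
after ADD R2, 1: R2=3+1=4
CMP R2, 6  (cmp 4,6)
JLT again: taken
after SUB R1, 20: R1=(-11)-20=-31
after ADD R2, 1: R2=4+1=5
CMP R2, 6  (cmp 5,6)
JLT again: taken
after SUB R1, 20: R1=(-31)-20=-51
after ADD R2, 1: R2=5+1=6
CMP R2, 6  (cmp 6,6)
JLT again: not taken
halt.
Total executed instructions: 15.

15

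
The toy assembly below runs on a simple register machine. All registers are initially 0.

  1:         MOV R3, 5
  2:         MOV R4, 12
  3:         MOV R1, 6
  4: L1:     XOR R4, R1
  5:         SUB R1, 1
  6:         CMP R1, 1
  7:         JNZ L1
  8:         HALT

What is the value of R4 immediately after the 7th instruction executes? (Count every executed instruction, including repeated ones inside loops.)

R3=5
R4=12
R1=6
R4=12^6=10
R1=6-1=5
CMP R1, 1  (cmp 5,1)
JNZ L1: taken
After step 7: R4 = 10.

10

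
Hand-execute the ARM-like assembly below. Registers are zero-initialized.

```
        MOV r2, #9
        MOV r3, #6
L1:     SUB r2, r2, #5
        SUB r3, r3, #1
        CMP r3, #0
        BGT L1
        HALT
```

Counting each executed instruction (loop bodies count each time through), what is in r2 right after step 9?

r2=9
r3=6
r2=9-5=4
r3=6-1=5
CMP r3, #0  (cmp 5,0)
BGT L1: taken
r2=4-5=-1
r3=5-1=4
CMP r3, #0  (cmp 4,0)
After step 9: r2 = -1.

-1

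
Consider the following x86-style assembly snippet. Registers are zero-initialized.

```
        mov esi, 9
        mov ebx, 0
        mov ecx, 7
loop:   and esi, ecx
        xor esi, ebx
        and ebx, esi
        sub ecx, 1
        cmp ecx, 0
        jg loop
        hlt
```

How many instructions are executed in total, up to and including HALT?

46

esi=9
ebx=0
ecx=7
esi=9&7=1
esi=1^0=1
ebx=0&1=0
ecx=7-1=6
cmp ecx, 0  (cmp 6,0)
jg loop: taken
esi=1&6=0
esi=0^0=0
ebx=0&0=0
ecx=6-1=5
cmp ecx, 0  (cmp 5,0)
jg loop: taken
esi=0&5=0
esi=0^0=0
ebx=0&0=0
ecx=5-1=4
cmp ecx, 0  (cmp 4,0)
jg loop: taken
esi=0&4=0
esi=0^0=0
ebx=0&0=0
ecx=4-1=3
cmp ecx, 0  (cmp 3,0)
jg loop: taken
esi=0&3=0
esi=0^0=0
ebx=0&0=0
ecx=3-1=2
cmp ecx, 0  (cmp 2,0)
jg loop: taken
esi=0&2=0
esi=0^0=0
ebx=0&0=0
ecx=2-1=1
cmp ecx, 0  (cmp 1,0)
jg loop: taken
esi=0&1=0
esi=0^0=0
ebx=0&0=0
ecx=1-1=0
cmp ecx, 0  (cmp 0,0)
jg loop: not taken
halt.
Total executed instructions: 46.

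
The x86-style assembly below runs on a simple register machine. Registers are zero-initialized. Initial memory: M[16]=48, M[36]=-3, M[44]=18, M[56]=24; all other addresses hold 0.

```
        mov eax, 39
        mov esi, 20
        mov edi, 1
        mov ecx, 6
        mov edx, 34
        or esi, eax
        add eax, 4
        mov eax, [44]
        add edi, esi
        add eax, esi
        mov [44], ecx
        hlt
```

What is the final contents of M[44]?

6

eax=39
esi=20
edi=1
ecx=6
edx=34
esi=20|39=55
eax=39+4=43
eax=M[44]=18
edi=1+55=56
eax=18+55=73
mov [44], ecx → M[44]=6
halt.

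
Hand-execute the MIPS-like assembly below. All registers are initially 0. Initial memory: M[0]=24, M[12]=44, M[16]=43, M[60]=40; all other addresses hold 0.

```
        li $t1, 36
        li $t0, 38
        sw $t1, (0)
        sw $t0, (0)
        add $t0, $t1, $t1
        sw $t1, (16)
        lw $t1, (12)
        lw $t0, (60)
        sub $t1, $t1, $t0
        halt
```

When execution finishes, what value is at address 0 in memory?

38

$t1=36
$t0=38
sw $t1, (0) → M[0]=36
sw $t0, (0) → M[0]=38
$t0=36+36=72
sw $t1, (16) → M[16]=36
$t1=M[12]=44
$t0=M[60]=40
$t1=44-40=4
halt.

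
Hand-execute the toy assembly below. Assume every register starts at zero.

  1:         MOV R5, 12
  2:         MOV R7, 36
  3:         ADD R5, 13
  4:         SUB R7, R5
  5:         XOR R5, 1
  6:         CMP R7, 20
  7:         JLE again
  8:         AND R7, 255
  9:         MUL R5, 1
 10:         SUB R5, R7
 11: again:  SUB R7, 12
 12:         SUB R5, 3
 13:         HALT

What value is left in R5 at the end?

21

MOV R5, 12 → R5=12
MOV R7, 36 → R7=36
ADD R5, 13 → R5=12+13=25
SUB R7, R5 → R7=36-25=11
XOR R5, 1 → R5=25^1=24
CMP R7, 20  (cmp 11,20)
JLE again: taken
SUB R7, 12 → R7=11-12=-1
SUB R5, 3 → R5=24-3=21
halt.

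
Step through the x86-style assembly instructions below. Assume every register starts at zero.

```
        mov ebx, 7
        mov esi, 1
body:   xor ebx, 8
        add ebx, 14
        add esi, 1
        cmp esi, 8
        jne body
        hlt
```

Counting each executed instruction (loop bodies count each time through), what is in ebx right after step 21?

63

mov ebx, 7 → ebx=7
mov esi, 1 → esi=1
xor ebx, 8 → ebx=7^8=15
add ebx, 14 → ebx=15+14=29
add esi, 1 → esi=1+1=2
cmp esi, 8  (cmp 2,8)
jne body: taken
xor ebx, 8 → ebx=29^8=21
add ebx, 14 → ebx=21+14=35
add esi, 1 → esi=2+1=3
cmp esi, 8  (cmp 3,8)
jne body: taken
xor ebx, 8 → ebx=35^8=43
add ebx, 14 → ebx=43+14=57
add esi, 1 → esi=3+1=4
cmp esi, 8  (cmp 4,8)
jne body: taken
xor ebx, 8 → ebx=57^8=49
add ebx, 14 → ebx=49+14=63
add esi, 1 → esi=4+1=5
cmp esi, 8  (cmp 5,8)
After step 21: ebx = 63.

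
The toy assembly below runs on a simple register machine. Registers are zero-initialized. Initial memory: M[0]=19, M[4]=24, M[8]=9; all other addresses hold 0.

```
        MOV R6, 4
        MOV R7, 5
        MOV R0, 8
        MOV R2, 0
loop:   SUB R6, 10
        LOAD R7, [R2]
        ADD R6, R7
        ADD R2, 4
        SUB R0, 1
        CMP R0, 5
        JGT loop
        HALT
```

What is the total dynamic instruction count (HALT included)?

after MOV R6, 4: R6=4
after MOV R7, 5: R7=5
after MOV R0, 8: R0=8
after MOV R2, 0: R2=0
after SUB R6, 10: R6=4-10=-6
after LOAD R7, [R2]: R7=M[0]=19
after ADD R6, R7: R6=(-6)+19=13
after ADD R2, 4: R2=0+4=4
after SUB R0, 1: R0=8-1=7
CMP R0, 5  (cmp 7,5)
JGT loop: taken
after SUB R6, 10: R6=13-10=3
after LOAD R7, [R2]: R7=M[4]=24
after ADD R6, R7: R6=3+24=27
after ADD R2, 4: R2=4+4=8
after SUB R0, 1: R0=7-1=6
CMP R0, 5  (cmp 6,5)
JGT loop: taken
after SUB R6, 10: R6=27-10=17
after LOAD R7, [R2]: R7=M[8]=9
after ADD R6, R7: R6=17+9=26
after ADD R2, 4: R2=8+4=12
after SUB R0, 1: R0=6-1=5
CMP R0, 5  (cmp 5,5)
JGT loop: not taken
halt.
Total executed instructions: 26.

26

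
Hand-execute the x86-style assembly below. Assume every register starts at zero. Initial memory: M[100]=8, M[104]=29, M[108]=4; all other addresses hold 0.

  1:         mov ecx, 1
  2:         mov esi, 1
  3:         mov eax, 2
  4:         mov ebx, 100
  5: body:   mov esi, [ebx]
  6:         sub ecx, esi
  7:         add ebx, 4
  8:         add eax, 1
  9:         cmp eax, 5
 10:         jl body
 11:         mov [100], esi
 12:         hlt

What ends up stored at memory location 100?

4

mov ecx, 1 → ecx=1
mov esi, 1 → esi=1
mov eax, 2 → eax=2
mov ebx, 100 → ebx=100
mov esi, [ebx] → esi=M[100]=8
sub ecx, esi → ecx=1-8=-7
add ebx, 4 → ebx=100+4=104
add eax, 1 → eax=2+1=3
cmp eax, 5  (cmp 3,5)
jl body: taken
mov esi, [ebx] → esi=M[104]=29
sub ecx, esi → ecx=(-7)-29=-36
add ebx, 4 → ebx=104+4=108
add eax, 1 → eax=3+1=4
cmp eax, 5  (cmp 4,5)
jl body: taken
mov esi, [ebx] → esi=M[108]=4
sub ecx, esi → ecx=(-36)-4=-40
add ebx, 4 → ebx=108+4=112
add eax, 1 → eax=4+1=5
cmp eax, 5  (cmp 5,5)
jl body: not taken
mov [100], esi → M[100]=4
halt.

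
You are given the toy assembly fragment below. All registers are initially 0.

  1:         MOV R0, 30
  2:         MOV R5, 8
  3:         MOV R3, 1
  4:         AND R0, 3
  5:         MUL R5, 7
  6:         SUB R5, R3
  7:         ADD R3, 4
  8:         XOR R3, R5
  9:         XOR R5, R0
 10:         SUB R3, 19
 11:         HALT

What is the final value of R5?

53

MOV R0, 30 → R0=30
MOV R5, 8 → R5=8
MOV R3, 1 → R3=1
AND R0, 3 → R0=30&3=2
MUL R5, 7 → R5=8*7=56
SUB R5, R3 → R5=56-1=55
ADD R3, 4 → R3=1+4=5
XOR R3, R5 → R3=5^55=50
XOR R5, R0 → R5=55^2=53
SUB R3, 19 → R3=50-19=31
halt.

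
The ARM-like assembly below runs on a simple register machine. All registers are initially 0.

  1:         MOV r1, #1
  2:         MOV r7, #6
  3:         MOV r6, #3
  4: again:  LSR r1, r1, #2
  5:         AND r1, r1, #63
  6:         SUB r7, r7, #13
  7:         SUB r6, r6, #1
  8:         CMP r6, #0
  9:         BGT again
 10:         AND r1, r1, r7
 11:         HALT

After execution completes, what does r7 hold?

MOV r1, #1 → r1=1
MOV r7, #6 → r7=6
MOV r6, #3 → r6=3
LSR r1, r1, #2 → r1=1>>2=0
AND r1, r1, #63 → r1=0&63=0
SUB r7, r7, #13 → r7=6-13=-7
SUB r6, r6, #1 → r6=3-1=2
CMP r6, #0  (cmp 2,0)
BGT again: taken
LSR r1, r1, #2 → r1=0>>2=0
AND r1, r1, #63 → r1=0&63=0
SUB r7, r7, #13 → r7=(-7)-13=-20
SUB r6, r6, #1 → r6=2-1=1
CMP r6, #0  (cmp 1,0)
BGT again: taken
LSR r1, r1, #2 → r1=0>>2=0
AND r1, r1, #63 → r1=0&63=0
SUB r7, r7, #13 → r7=(-20)-13=-33
SUB r6, r6, #1 → r6=1-1=0
CMP r6, #0  (cmp 0,0)
BGT again: not taken
AND r1, r1, r7 → r1=0&(-33)=0
halt.

-33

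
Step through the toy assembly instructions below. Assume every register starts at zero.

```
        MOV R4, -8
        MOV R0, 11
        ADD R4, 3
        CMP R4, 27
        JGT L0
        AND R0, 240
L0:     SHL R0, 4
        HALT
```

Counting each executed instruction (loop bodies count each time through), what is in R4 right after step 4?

-5

R4=-8
R0=11
R4=(-8)+3=-5
CMP R4, 27  (cmp -5,27)
After step 4: R4 = -5.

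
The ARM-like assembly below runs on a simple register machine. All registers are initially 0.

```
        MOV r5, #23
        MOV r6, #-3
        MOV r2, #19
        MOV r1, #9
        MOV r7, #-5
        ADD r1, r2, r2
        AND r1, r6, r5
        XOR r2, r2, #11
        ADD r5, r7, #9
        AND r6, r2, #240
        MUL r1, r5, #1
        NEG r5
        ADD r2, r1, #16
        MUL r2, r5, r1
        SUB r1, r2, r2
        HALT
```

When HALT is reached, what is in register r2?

-16

r5=23
r6=-3
r2=19
r1=9
r7=-5
r1=19+19=38
r1=(-3)&23=21
r2=19^11=24
r5=(-5)+9=4
r6=24&240=16
r1=4*1=4
r5=-(4)=-4
r2=4+16=20
r2=(-4)*4=-16
r1=(-16)-(-16)=0
halt.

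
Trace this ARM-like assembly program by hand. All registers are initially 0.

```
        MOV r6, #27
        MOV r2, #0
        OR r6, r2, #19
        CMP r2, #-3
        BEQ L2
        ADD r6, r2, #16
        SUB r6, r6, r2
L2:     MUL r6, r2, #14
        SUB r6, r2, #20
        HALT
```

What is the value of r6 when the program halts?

-20

after MOV r6, #27: r6=27
after MOV r2, #0: r2=0
after OR r6, r2, #19: r6=0|19=19
CMP r2, #-3  (cmp 0,-3)
BEQ L2: not taken
after ADD r6, r2, #16: r6=0+16=16
after SUB r6, r6, r2: r6=16-0=16
after MUL r6, r2, #14: r6=0*14=0
after SUB r6, r2, #20: r6=0-20=-20
halt.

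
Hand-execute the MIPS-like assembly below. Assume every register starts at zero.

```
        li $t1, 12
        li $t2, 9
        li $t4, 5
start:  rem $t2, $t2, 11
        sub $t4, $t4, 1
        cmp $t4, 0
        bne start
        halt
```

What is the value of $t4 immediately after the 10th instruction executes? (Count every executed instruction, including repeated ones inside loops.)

$t1=12
$t2=9
$t4=5
$t2=9%11=9
$t4=5-1=4
cmp $t4, 0  (cmp 4,0)
bne start: taken
$t2=9%11=9
$t4=4-1=3
cmp $t4, 0  (cmp 3,0)
After step 10: $t4 = 3.

3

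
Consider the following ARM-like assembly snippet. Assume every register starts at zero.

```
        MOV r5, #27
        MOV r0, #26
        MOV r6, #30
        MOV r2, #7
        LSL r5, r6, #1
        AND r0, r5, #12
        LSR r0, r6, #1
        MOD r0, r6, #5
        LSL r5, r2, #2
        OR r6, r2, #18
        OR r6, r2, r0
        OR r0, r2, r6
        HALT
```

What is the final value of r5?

MOV r5, #27 → r5=27
MOV r0, #26 → r0=26
MOV r6, #30 → r6=30
MOV r2, #7 → r2=7
LSL r5, r6, #1 → r5=30<<1=60
AND r0, r5, #12 → r0=60&12=12
LSR r0, r6, #1 → r0=30>>1=15
MOD r0, r6, #5 → r0=30%5=0
LSL r5, r2, #2 → r5=7<<2=28
OR r6, r2, #18 → r6=7|18=23
OR r6, r2, r0 → r6=7|0=7
OR r0, r2, r6 → r0=7|7=7
halt.

28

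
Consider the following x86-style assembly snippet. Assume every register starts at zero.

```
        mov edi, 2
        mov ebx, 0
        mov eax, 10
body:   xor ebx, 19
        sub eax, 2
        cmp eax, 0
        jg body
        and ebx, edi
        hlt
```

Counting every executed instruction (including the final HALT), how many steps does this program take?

after mov edi, 2: edi=2
after mov ebx, 0: ebx=0
after mov eax, 10: eax=10
after xor ebx, 19: ebx=0^19=19
after sub eax, 2: eax=10-2=8
cmp eax, 0  (cmp 8,0)
jg body: taken
after xor ebx, 19: ebx=19^19=0
after sub eax, 2: eax=8-2=6
cmp eax, 0  (cmp 6,0)
jg body: taken
after xor ebx, 19: ebx=0^19=19
after sub eax, 2: eax=6-2=4
cmp eax, 0  (cmp 4,0)
jg body: taken
after xor ebx, 19: ebx=19^19=0
after sub eax, 2: eax=4-2=2
cmp eax, 0  (cmp 2,0)
jg body: taken
after xor ebx, 19: ebx=0^19=19
after sub eax, 2: eax=2-2=0
cmp eax, 0  (cmp 0,0)
jg body: not taken
after and ebx, edi: ebx=19&2=2
halt.
Total executed instructions: 25.

25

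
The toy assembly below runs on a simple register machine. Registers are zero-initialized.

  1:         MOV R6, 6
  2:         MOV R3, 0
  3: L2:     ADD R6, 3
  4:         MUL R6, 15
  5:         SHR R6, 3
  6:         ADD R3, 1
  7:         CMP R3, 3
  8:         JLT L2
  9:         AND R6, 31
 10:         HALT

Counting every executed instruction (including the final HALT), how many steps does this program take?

22

R6=6
R3=0
R6=6+3=9
R6=9*15=135
R6=135>>3=16
R3=0+1=1
CMP R3, 3  (cmp 1,3)
JLT L2: taken
R6=16+3=19
R6=19*15=285
R6=285>>3=35
R3=1+1=2
CMP R3, 3  (cmp 2,3)
JLT L2: taken
R6=35+3=38
R6=38*15=570
R6=570>>3=71
R3=2+1=3
CMP R3, 3  (cmp 3,3)
JLT L2: not taken
R6=71&31=7
halt.
Total executed instructions: 22.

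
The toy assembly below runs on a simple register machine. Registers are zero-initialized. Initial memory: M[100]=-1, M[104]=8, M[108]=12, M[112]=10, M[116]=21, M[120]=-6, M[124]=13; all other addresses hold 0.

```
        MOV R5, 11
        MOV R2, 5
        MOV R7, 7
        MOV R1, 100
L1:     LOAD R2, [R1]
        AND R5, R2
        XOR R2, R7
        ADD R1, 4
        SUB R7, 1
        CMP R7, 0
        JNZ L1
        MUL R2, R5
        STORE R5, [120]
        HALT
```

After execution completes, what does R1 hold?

after MOV R5, 11: R5=11
after MOV R2, 5: R2=5
after MOV R7, 7: R7=7
after MOV R1, 100: R1=100
after LOAD R2, [R1]: R2=M[100]=-1
after AND R5, R2: R5=11&(-1)=11
after XOR R2, R7: R2=(-1)^7=-8
after ADD R1, 4: R1=100+4=104
after SUB R7, 1: R7=7-1=6
CMP R7, 0  (cmp 6,0)
JNZ L1: taken
after LOAD R2, [R1]: R2=M[104]=8
after AND R5, R2: R5=11&8=8
after XOR R2, R7: R2=8^6=14
after ADD R1, 4: R1=104+4=108
after SUB R7, 1: R7=6-1=5
CMP R7, 0  (cmp 5,0)
JNZ L1: taken
after LOAD R2, [R1]: R2=M[108]=12
after AND R5, R2: R5=8&12=8
after XOR R2, R7: R2=12^5=9
after ADD R1, 4: R1=108+4=112
after SUB R7, 1: R7=5-1=4
CMP R7, 0  (cmp 4,0)
JNZ L1: taken
after LOAD R2, [R1]: R2=M[112]=10
after AND R5, R2: R5=8&10=8
after XOR R2, R7: R2=10^4=14
after ADD R1, 4: R1=112+4=116
after SUB R7, 1: R7=4-1=3
CMP R7, 0  (cmp 3,0)
JNZ L1: taken
after LOAD R2, [R1]: R2=M[116]=21
after AND R5, R2: R5=8&21=0
after XOR R2, R7: R2=21^3=22
after ADD R1, 4: R1=116+4=120
after SUB R7, 1: R7=3-1=2
CMP R7, 0  (cmp 2,0)
JNZ L1: taken
after LOAD R2, [R1]: R2=M[120]=-6
after AND R5, R2: R5=0&(-6)=0
after XOR R2, R7: R2=(-6)^2=-8
after ADD R1, 4: R1=120+4=124
after SUB R7, 1: R7=2-1=1
CMP R7, 0  (cmp 1,0)
JNZ L1: taken
after LOAD R2, [R1]: R2=M[124]=13
after AND R5, R2: R5=0&13=0
after XOR R2, R7: R2=13^1=12
after ADD R1, 4: R1=124+4=128
after SUB R7, 1: R7=1-1=0
CMP R7, 0  (cmp 0,0)
JNZ L1: not taken
after MUL R2, R5: R2=12*0=0
STORE R5, [120] → M[120]=0
halt.

128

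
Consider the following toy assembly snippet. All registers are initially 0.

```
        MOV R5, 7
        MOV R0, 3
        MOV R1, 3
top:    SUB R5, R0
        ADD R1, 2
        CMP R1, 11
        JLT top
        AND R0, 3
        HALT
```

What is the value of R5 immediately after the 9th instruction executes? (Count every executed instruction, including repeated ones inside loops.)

MOV R5, 7 → R5=7
MOV R0, 3 → R0=3
MOV R1, 3 → R1=3
SUB R5, R0 → R5=7-3=4
ADD R1, 2 → R1=3+2=5
CMP R1, 11  (cmp 5,11)
JLT top: taken
SUB R5, R0 → R5=4-3=1
ADD R1, 2 → R1=5+2=7
After step 9: R5 = 1.

1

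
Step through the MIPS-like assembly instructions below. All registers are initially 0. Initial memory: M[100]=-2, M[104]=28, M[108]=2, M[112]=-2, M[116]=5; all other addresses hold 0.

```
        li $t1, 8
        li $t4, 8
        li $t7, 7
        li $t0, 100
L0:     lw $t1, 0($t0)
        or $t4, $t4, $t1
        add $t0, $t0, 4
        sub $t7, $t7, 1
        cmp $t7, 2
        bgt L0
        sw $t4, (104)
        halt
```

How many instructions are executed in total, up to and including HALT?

$t1=8
$t4=8
$t7=7
$t0=100
$t1=M[100]=-2
$t4=8|(-2)=-2
$t0=100+4=104
$t7=7-1=6
cmp $t7, 2  (cmp 6,2)
bgt L0: taken
$t1=M[104]=28
$t4=(-2)|28=-2
$t0=104+4=108
$t7=6-1=5
cmp $t7, 2  (cmp 5,2)
bgt L0: taken
$t1=M[108]=2
$t4=(-2)|2=-2
$t0=108+4=112
$t7=5-1=4
cmp $t7, 2  (cmp 4,2)
bgt L0: taken
$t1=M[112]=-2
$t4=(-2)|(-2)=-2
$t0=112+4=116
$t7=4-1=3
cmp $t7, 2  (cmp 3,2)
bgt L0: taken
$t1=M[116]=5
$t4=(-2)|5=-1
$t0=116+4=120
$t7=3-1=2
cmp $t7, 2  (cmp 2,2)
bgt L0: not taken
sw $t4, (104) → M[104]=-1
halt.
Total executed instructions: 36.

36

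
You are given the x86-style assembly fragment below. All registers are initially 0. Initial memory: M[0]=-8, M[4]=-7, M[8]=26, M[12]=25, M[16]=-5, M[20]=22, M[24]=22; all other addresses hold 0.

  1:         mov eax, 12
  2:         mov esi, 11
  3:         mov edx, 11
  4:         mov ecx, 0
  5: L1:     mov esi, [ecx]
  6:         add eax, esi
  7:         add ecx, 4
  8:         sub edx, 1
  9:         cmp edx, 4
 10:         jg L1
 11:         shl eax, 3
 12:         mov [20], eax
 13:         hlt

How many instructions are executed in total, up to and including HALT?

eax=12
esi=11
edx=11
ecx=0
esi=M[0]=-8
eax=12+(-8)=4
ecx=0+4=4
edx=11-1=10
cmp edx, 4  (cmp 10,4)
jg L1: taken
esi=M[4]=-7
eax=4+(-7)=-3
ecx=4+4=8
edx=10-1=9
cmp edx, 4  (cmp 9,4)
jg L1: taken
esi=M[8]=26
eax=(-3)+26=23
ecx=8+4=12
edx=9-1=8
cmp edx, 4  (cmp 8,4)
jg L1: taken
esi=M[12]=25
eax=23+25=48
ecx=12+4=16
edx=8-1=7
cmp edx, 4  (cmp 7,4)
jg L1: taken
esi=M[16]=-5
eax=48+(-5)=43
ecx=16+4=20
edx=7-1=6
cmp edx, 4  (cmp 6,4)
jg L1: taken
esi=M[20]=22
eax=43+22=65
ecx=20+4=24
edx=6-1=5
cmp edx, 4  (cmp 5,4)
jg L1: taken
esi=M[24]=22
eax=65+22=87
ecx=24+4=28
edx=5-1=4
cmp edx, 4  (cmp 4,4)
jg L1: not taken
eax=87<<3=696
mov [20], eax → M[20]=696
halt.
Total executed instructions: 49.

49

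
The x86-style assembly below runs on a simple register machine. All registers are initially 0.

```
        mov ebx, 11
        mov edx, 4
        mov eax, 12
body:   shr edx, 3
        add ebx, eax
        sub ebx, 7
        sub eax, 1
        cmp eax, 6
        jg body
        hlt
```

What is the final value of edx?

ebx=11
edx=4
eax=12
edx=4>>3=0
ebx=11+12=23
ebx=23-7=16
eax=12-1=11
cmp eax, 6  (cmp 11,6)
jg body: taken
edx=0>>3=0
ebx=16+11=27
ebx=27-7=20
eax=11-1=10
cmp eax, 6  (cmp 10,6)
jg body: taken
edx=0>>3=0
ebx=20+10=30
ebx=30-7=23
eax=10-1=9
cmp eax, 6  (cmp 9,6)
jg body: taken
edx=0>>3=0
ebx=23+9=32
ebx=32-7=25
eax=9-1=8
cmp eax, 6  (cmp 8,6)
jg body: taken
edx=0>>3=0
ebx=25+8=33
ebx=33-7=26
eax=8-1=7
cmp eax, 6  (cmp 7,6)
jg body: taken
edx=0>>3=0
ebx=26+7=33
ebx=33-7=26
eax=7-1=6
cmp eax, 6  (cmp 6,6)
jg body: not taken
halt.

0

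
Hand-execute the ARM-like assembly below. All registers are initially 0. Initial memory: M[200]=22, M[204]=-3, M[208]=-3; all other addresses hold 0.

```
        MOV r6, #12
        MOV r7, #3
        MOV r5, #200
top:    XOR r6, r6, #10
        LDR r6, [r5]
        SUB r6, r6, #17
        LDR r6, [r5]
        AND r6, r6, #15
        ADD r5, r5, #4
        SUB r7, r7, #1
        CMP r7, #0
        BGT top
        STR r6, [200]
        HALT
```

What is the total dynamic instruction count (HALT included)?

32

r6=12
r7=3
r5=200
r6=12^10=6
r6=M[200]=22
r6=22-17=5
r6=M[200]=22
r6=22&15=6
r5=200+4=204
r7=3-1=2
CMP r7, #0  (cmp 2,0)
BGT top: taken
r6=6^10=12
r6=M[204]=-3
r6=(-3)-17=-20
r6=M[204]=-3
r6=(-3)&15=13
r5=204+4=208
r7=2-1=1
CMP r7, #0  (cmp 1,0)
BGT top: taken
r6=13^10=7
r6=M[208]=-3
r6=(-3)-17=-20
r6=M[208]=-3
r6=(-3)&15=13
r5=208+4=212
r7=1-1=0
CMP r7, #0  (cmp 0,0)
BGT top: not taken
STR r6, [200] → M[200]=13
halt.
Total executed instructions: 32.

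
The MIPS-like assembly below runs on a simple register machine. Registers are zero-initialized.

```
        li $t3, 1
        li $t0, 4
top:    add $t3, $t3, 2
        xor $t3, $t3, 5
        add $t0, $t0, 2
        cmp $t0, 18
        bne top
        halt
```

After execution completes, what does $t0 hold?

18

li $t3, 1 → $t3=1
li $t0, 4 → $t0=4
add $t3, $t3, 2 → $t3=1+2=3
xor $t3, $t3, 5 → $t3=3^5=6
add $t0, $t0, 2 → $t0=4+2=6
cmp $t0, 18  (cmp 6,18)
bne top: taken
add $t3, $t3, 2 → $t3=6+2=8
xor $t3, $t3, 5 → $t3=8^5=13
add $t0, $t0, 2 → $t0=6+2=8
cmp $t0, 18  (cmp 8,18)
bne top: taken
add $t3, $t3, 2 → $t3=13+2=15
xor $t3, $t3, 5 → $t3=15^5=10
add $t0, $t0, 2 → $t0=8+2=10
cmp $t0, 18  (cmp 10,18)
bne top: taken
add $t3, $t3, 2 → $t3=10+2=12
xor $t3, $t3, 5 → $t3=12^5=9
add $t0, $t0, 2 → $t0=10+2=12
cmp $t0, 18  (cmp 12,18)
bne top: taken
add $t3, $t3, 2 → $t3=9+2=11
xor $t3, $t3, 5 → $t3=11^5=14
add $t0, $t0, 2 → $t0=12+2=14
cmp $t0, 18  (cmp 14,18)
bne top: taken
add $t3, $t3, 2 → $t3=14+2=16
xor $t3, $t3, 5 → $t3=16^5=21
add $t0, $t0, 2 → $t0=14+2=16
cmp $t0, 18  (cmp 16,18)
bne top: taken
add $t3, $t3, 2 → $t3=21+2=23
xor $t3, $t3, 5 → $t3=23^5=18
add $t0, $t0, 2 → $t0=16+2=18
cmp $t0, 18  (cmp 18,18)
bne top: not taken
halt.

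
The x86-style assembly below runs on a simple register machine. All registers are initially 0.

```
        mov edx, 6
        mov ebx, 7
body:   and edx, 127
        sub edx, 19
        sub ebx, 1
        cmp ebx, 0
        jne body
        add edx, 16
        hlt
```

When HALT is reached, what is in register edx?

17

edx=6
ebx=7
edx=6&127=6
edx=6-19=-13
ebx=7-1=6
cmp ebx, 0  (cmp 6,0)
jne body: taken
edx=(-13)&127=115
edx=115-19=96
ebx=6-1=5
cmp ebx, 0  (cmp 5,0)
jne body: taken
edx=96&127=96
edx=96-19=77
ebx=5-1=4
cmp ebx, 0  (cmp 4,0)
jne body: taken
edx=77&127=77
edx=77-19=58
ebx=4-1=3
cmp ebx, 0  (cmp 3,0)
jne body: taken
edx=58&127=58
edx=58-19=39
ebx=3-1=2
cmp ebx, 0  (cmp 2,0)
jne body: taken
edx=39&127=39
edx=39-19=20
ebx=2-1=1
cmp ebx, 0  (cmp 1,0)
jne body: taken
edx=20&127=20
edx=20-19=1
ebx=1-1=0
cmp ebx, 0  (cmp 0,0)
jne body: not taken
edx=1+16=17
halt.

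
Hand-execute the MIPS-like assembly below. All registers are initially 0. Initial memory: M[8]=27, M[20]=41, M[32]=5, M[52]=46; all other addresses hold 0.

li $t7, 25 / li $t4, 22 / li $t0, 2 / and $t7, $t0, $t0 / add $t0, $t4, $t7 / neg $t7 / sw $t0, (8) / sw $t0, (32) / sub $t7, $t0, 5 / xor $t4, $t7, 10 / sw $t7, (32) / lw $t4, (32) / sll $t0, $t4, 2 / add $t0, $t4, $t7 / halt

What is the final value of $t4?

19

$t7=25
$t4=22
$t0=2
$t7=2&2=2
$t0=22+2=24
$t7=-(2)=-2
sw $t0, (8) → M[8]=24
sw $t0, (32) → M[32]=24
$t7=24-5=19
$t4=19^10=25
sw $t7, (32) → M[32]=19
$t4=M[32]=19
$t0=19<<2=76
$t0=19+19=38
halt.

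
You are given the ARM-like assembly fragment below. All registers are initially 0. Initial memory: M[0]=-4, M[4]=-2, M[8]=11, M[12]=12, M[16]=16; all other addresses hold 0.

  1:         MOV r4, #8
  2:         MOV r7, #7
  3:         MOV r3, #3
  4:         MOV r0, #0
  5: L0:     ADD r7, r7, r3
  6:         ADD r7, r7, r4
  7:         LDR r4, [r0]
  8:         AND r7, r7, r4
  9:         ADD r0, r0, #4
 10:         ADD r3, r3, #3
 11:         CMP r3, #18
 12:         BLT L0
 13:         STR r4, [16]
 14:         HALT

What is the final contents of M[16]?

r4=8
r7=7
r3=3
r0=0
r7=7+3=10
r7=10+8=18
r4=M[0]=-4
r7=18&(-4)=16
r0=0+4=4
r3=3+3=6
CMP r3, #18  (cmp 6,18)
BLT L0: taken
r7=16+6=22
r7=22+(-4)=18
r4=M[4]=-2
r7=18&(-2)=18
r0=4+4=8
r3=6+3=9
CMP r3, #18  (cmp 9,18)
BLT L0: taken
r7=18+9=27
r7=27+(-2)=25
r4=M[8]=11
r7=25&11=9
r0=8+4=12
r3=9+3=12
CMP r3, #18  (cmp 12,18)
BLT L0: taken
r7=9+12=21
r7=21+11=32
r4=M[12]=12
r7=32&12=0
r0=12+4=16
r3=12+3=15
CMP r3, #18  (cmp 15,18)
BLT L0: taken
r7=0+15=15
r7=15+12=27
r4=M[16]=16
r7=27&16=16
r0=16+4=20
r3=15+3=18
CMP r3, #18  (cmp 18,18)
BLT L0: not taken
STR r4, [16] → M[16]=16
halt.

16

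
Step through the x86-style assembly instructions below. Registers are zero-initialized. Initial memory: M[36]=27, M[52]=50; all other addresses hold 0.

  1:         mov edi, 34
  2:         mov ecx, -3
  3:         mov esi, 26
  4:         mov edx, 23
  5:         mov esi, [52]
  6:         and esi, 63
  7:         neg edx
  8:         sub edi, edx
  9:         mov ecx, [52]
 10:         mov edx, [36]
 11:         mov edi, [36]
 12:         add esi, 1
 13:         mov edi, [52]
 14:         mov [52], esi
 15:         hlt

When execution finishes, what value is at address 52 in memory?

51

mov edi, 34 → edi=34
mov ecx, -3 → ecx=-3
mov esi, 26 → esi=26
mov edx, 23 → edx=23
mov esi, [52] → esi=M[52]=50
and esi, 63 → esi=50&63=50
neg edx → edx=-(23)=-23
sub edi, edx → edi=34-(-23)=57
mov ecx, [52] → ecx=M[52]=50
mov edx, [36] → edx=M[36]=27
mov edi, [36] → edi=M[36]=27
add esi, 1 → esi=50+1=51
mov edi, [52] → edi=M[52]=50
mov [52], esi → M[52]=51
halt.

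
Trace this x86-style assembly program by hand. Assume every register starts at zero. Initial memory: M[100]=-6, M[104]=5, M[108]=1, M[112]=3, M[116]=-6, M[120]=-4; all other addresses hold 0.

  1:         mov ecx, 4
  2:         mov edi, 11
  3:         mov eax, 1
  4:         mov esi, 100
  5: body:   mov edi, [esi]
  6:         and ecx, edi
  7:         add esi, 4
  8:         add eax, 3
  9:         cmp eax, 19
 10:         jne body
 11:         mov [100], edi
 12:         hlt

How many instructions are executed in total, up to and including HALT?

mov ecx, 4 → ecx=4
mov edi, 11 → edi=11
mov eax, 1 → eax=1
mov esi, 100 → esi=100
mov edi, [esi] → edi=M[100]=-6
and ecx, edi → ecx=4&(-6)=0
add esi, 4 → esi=100+4=104
add eax, 3 → eax=1+3=4
cmp eax, 19  (cmp 4,19)
jne body: taken
mov edi, [esi] → edi=M[104]=5
and ecx, edi → ecx=0&5=0
add esi, 4 → esi=104+4=108
add eax, 3 → eax=4+3=7
cmp eax, 19  (cmp 7,19)
jne body: taken
mov edi, [esi] → edi=M[108]=1
and ecx, edi → ecx=0&1=0
add esi, 4 → esi=108+4=112
add eax, 3 → eax=7+3=10
cmp eax, 19  (cmp 10,19)
jne body: taken
mov edi, [esi] → edi=M[112]=3
and ecx, edi → ecx=0&3=0
add esi, 4 → esi=112+4=116
add eax, 3 → eax=10+3=13
cmp eax, 19  (cmp 13,19)
jne body: taken
mov edi, [esi] → edi=M[116]=-6
and ecx, edi → ecx=0&(-6)=0
add esi, 4 → esi=116+4=120
add eax, 3 → eax=13+3=16
cmp eax, 19  (cmp 16,19)
jne body: taken
mov edi, [esi] → edi=M[120]=-4
and ecx, edi → ecx=0&(-4)=0
add esi, 4 → esi=120+4=124
add eax, 3 → eax=16+3=19
cmp eax, 19  (cmp 19,19)
jne body: not taken
mov [100], edi → M[100]=-4
halt.
Total executed instructions: 42.

42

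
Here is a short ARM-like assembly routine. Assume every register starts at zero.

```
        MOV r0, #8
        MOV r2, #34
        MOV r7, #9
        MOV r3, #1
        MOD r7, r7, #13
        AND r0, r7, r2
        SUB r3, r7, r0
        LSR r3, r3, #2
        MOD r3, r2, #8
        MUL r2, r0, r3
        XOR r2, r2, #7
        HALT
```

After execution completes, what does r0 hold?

after MOV r0, #8: r0=8
after MOV r2, #34: r2=34
after MOV r7, #9: r7=9
after MOV r3, #1: r3=1
after MOD r7, r7, #13: r7=9%13=9
after AND r0, r7, r2: r0=9&34=0
after SUB r3, r7, r0: r3=9-0=9
after LSR r3, r3, #2: r3=9>>2=2
after MOD r3, r2, #8: r3=34%8=2
after MUL r2, r0, r3: r2=0*2=0
after XOR r2, r2, #7: r2=0^7=7
halt.

0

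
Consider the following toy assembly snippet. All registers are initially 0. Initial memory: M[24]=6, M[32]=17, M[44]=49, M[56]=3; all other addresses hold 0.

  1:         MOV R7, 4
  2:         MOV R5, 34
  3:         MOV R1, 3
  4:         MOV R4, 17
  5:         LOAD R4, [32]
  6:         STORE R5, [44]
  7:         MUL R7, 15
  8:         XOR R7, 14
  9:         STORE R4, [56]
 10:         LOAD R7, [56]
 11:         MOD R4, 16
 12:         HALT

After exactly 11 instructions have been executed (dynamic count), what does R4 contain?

1

MOV R7, 4 → R7=4
MOV R5, 34 → R5=34
MOV R1, 3 → R1=3
MOV R4, 17 → R4=17
LOAD R4, [32] → R4=M[32]=17
STORE R5, [44] → M[44]=34
MUL R7, 15 → R7=4*15=60
XOR R7, 14 → R7=60^14=50
STORE R4, [56] → M[56]=17
LOAD R7, [56] → R7=M[56]=17
MOD R4, 16 → R4=17%16=1
After step 11: R4 = 1.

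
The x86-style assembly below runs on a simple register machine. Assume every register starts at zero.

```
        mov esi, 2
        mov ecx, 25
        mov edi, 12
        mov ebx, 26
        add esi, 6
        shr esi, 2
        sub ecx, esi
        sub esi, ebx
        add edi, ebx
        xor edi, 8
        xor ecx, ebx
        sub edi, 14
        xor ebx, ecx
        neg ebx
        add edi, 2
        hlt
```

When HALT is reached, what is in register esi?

-24

after mov esi, 2: esi=2
after mov ecx, 25: ecx=25
after mov edi, 12: edi=12
after mov ebx, 26: ebx=26
after add esi, 6: esi=2+6=8
after shr esi, 2: esi=8>>2=2
after sub ecx, esi: ecx=25-2=23
after sub esi, ebx: esi=2-26=-24
after add edi, ebx: edi=12+26=38
after xor edi, 8: edi=38^8=46
after xor ecx, ebx: ecx=23^26=13
after sub edi, 14: edi=46-14=32
after xor ebx, ecx: ebx=26^13=23
after neg ebx: ebx=-(23)=-23
after add edi, 2: edi=32+2=34
halt.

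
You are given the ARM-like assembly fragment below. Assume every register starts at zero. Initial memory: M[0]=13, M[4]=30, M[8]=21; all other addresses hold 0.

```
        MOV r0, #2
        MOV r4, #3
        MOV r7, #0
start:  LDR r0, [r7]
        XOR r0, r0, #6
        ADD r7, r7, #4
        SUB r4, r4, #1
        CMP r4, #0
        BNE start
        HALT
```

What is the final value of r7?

12

r0=2
r4=3
r7=0
r0=M[0]=13
r0=13^6=11
r7=0+4=4
r4=3-1=2
CMP r4, #0  (cmp 2,0)
BNE start: taken
r0=M[4]=30
r0=30^6=24
r7=4+4=8
r4=2-1=1
CMP r4, #0  (cmp 1,0)
BNE start: taken
r0=M[8]=21
r0=21^6=19
r7=8+4=12
r4=1-1=0
CMP r4, #0  (cmp 0,0)
BNE start: not taken
halt.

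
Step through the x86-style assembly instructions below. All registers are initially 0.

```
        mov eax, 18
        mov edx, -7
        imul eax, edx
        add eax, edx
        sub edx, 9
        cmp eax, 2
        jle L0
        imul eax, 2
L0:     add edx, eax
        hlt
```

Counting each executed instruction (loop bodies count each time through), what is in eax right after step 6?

after mov eax, 18: eax=18
after mov edx, -7: edx=-7
after imul eax, edx: eax=18*(-7)=-126
after add eax, edx: eax=(-126)+(-7)=-133
after sub edx, 9: edx=(-7)-9=-16
cmp eax, 2  (cmp -133,2)
After step 6: eax = -133.

-133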